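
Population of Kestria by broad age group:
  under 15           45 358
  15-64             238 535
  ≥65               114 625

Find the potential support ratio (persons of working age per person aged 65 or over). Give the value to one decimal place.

Potential support ratio = 238 535 / 114 625 = 2.1

Potential support ratio: 2.1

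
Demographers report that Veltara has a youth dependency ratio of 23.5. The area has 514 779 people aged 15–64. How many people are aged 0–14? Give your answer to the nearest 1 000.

Youth dependency ratio = youth / working-age × 100
23.5 = Y / 514 779 × 100
⇒ 121 000

Aged 0–14: 121 000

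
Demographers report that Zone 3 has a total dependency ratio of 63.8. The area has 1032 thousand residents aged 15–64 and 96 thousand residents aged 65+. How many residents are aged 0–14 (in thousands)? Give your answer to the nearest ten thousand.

Aged 0–14: 560

Total dependency ratio = (youth + elderly) / working-age × 100
63.8 = (Y + 96) / 1032 × 100
⇒ 560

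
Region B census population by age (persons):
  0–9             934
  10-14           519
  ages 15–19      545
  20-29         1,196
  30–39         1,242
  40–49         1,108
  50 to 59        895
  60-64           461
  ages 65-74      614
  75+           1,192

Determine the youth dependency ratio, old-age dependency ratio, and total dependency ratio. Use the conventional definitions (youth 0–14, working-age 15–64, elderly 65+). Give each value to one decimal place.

0–14: 934 + 519 = 1,453
15–64: 545 + 1,196 + 1,242 + 1,108 + 895 + 461 = 5,447
65+: 614 + 1,192 = 1,806
Youth dependency ratio = 1,453 / 5,447 × 100 = 26.7
Old-age dependency ratio = 1,806 / 5,447 × 100 = 33.2
Total dependency ratio = (1,453 + 1,806) / 5,447 × 100 = 3,259 / 5,447 × 100 = 59.8

Youth dependency ratio: 26.7
Old-age dependency ratio: 33.2
Total dependency ratio: 59.8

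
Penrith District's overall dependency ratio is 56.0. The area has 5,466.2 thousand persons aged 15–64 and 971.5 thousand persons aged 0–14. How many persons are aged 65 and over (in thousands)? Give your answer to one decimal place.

Aged 65 and over: 2,089.6

Total dependency ratio = (youth + elderly) / working-age × 100
56.0 = (971.5 + E) / 5,466.2 × 100
⇒ 2,089.6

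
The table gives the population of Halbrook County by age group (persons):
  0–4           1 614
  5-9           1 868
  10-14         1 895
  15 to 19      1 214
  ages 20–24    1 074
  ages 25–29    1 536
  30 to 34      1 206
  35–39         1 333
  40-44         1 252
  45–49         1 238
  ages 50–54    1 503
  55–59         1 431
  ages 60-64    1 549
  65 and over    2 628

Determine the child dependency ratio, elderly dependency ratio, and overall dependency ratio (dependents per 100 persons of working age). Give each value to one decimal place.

0–14: 1 614 + 1 868 + 1 895 = 5 377
15–64: 1 214 + 1 074 + 1 536 + 1 206 + 1 333 + 1 252 + 1 238 + 1 503 + 1 431 + 1 549 = 13 336
65+: 2 628
Youth dependency ratio = 5 377 / 13 336 × 100 = 40.3
Old-age dependency ratio = 2 628 / 13 336 × 100 = 19.7
Total dependency ratio = (5 377 + 2 628) / 13 336 × 100 = 8 005 / 13 336 × 100 = 60.0

Youth dependency ratio: 40.3
Old-age dependency ratio: 19.7
Total dependency ratio: 60.0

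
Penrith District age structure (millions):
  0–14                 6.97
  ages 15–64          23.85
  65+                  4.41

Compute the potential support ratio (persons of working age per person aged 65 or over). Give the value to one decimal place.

Potential support ratio: 5.4

Potential support ratio = 23.85 / 4.41 = 5.4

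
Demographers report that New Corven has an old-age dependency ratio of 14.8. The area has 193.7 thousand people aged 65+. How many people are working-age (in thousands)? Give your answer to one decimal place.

Working-age: 1 308.8

Old-age dependency ratio = elderly / working-age × 100
14.8 = 193.7 / W × 100
⇒ 1 308.8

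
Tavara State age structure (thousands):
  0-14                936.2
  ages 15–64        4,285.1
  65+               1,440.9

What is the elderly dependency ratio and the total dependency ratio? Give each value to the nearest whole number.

Old-age dependency ratio = 1,440.9 / 4,285.1 × 100 = 34
Total dependency ratio = (936.2 + 1,440.9) / 4,285.1 × 100 = 2,377.1 / 4,285.1 × 100 = 55

Old-age dependency ratio: 34
Total dependency ratio: 55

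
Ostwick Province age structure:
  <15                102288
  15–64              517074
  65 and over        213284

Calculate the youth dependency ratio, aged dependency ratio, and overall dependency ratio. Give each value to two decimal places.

Youth dependency ratio = 102288 / 517074 × 100 = 19.78
Old-age dependency ratio = 213284 / 517074 × 100 = 41.25
Total dependency ratio = (102288 + 213284) / 517074 × 100 = 315572 / 517074 × 100 = 61.03

Youth dependency ratio: 19.78
Old-age dependency ratio: 41.25
Total dependency ratio: 61.03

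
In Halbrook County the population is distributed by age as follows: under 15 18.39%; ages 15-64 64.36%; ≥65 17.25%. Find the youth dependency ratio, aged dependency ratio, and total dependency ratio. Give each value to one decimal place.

Youth dependency ratio: 28.6
Old-age dependency ratio: 26.8
Total dependency ratio: 55.4

Youth dependency ratio = 18.39 / 64.36 × 100 = 28.6
Old-age dependency ratio = 17.25 / 64.36 × 100 = 26.8
Total dependency ratio = (18.39 + 17.25) / 64.36 × 100 = 35.64 / 64.36 × 100 = 55.4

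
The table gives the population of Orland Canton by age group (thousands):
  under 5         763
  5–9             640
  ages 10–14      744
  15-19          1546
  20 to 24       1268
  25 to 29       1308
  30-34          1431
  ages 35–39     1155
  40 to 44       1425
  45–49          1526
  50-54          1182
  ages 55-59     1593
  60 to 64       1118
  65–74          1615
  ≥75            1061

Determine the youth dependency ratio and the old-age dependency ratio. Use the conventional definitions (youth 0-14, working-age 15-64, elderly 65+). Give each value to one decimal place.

0–14: 763 + 640 + 744 = 2147
15–64: 1546 + 1268 + 1308 + 1431 + 1155 + 1425 + 1526 + 1182 + 1593 + 1118 = 13552
65+: 1615 + 1061 = 2676
Youth dependency ratio = 2147 / 13552 × 100 = 15.8
Old-age dependency ratio = 2676 / 13552 × 100 = 19.7

Youth dependency ratio: 15.8
Old-age dependency ratio: 19.7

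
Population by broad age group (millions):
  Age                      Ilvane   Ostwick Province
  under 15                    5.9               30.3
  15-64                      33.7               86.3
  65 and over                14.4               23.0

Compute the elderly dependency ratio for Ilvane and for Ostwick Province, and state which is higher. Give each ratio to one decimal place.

Ilvane: 14.4 / 33.7 × 100 = 42.7
Ostwick Province: 23.0 / 86.3 × 100 = 26.7

Ilvane: 42.7
Ostwick Province: 26.7
Higher: Ilvane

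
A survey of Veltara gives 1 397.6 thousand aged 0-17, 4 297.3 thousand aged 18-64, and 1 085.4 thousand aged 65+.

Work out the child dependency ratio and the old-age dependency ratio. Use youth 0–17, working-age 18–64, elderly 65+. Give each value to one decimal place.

Youth dependency ratio = 1 397.6 / 4 297.3 × 100 = 32.5
Old-age dependency ratio = 1 085.4 / 4 297.3 × 100 = 25.3

Youth dependency ratio: 32.5
Old-age dependency ratio: 25.3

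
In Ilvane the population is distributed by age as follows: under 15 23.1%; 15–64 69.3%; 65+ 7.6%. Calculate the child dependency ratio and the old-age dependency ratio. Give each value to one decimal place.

Youth dependency ratio = 23.1 / 69.3 × 100 = 33.3
Old-age dependency ratio = 7.6 / 69.3 × 100 = 11.0

Youth dependency ratio: 33.3
Old-age dependency ratio: 11.0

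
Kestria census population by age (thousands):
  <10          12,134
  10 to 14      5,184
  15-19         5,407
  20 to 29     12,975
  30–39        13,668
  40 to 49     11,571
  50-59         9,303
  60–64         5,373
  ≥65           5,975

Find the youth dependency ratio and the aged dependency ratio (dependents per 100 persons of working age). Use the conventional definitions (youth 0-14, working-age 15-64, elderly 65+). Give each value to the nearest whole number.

Youth dependency ratio: 30
Old-age dependency ratio: 10

0–14: 12,134 + 5,184 = 17,318
15–64: 5,407 + 12,975 + 13,668 + 11,571 + 9,303 + 5,373 = 58,297
65+: 5,975
Youth dependency ratio = 17,318 / 58,297 × 100 = 30
Old-age dependency ratio = 5,975 / 58,297 × 100 = 10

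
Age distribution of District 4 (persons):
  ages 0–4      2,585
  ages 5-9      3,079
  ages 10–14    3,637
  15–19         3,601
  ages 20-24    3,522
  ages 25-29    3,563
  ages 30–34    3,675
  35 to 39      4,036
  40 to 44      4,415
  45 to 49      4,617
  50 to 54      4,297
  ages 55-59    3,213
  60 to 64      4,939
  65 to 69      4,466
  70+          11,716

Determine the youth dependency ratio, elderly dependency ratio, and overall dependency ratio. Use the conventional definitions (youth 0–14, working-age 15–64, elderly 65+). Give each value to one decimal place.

Youth dependency ratio: 23.3
Old-age dependency ratio: 40.6
Total dependency ratio: 63.9

0–14: 2,585 + 3,079 + 3,637 = 9,301
15–64: 3,601 + 3,522 + 3,563 + 3,675 + 4,036 + 4,415 + 4,617 + 4,297 + 3,213 + 4,939 = 39,878
65+: 4,466 + 11,716 = 16,182
Youth dependency ratio = 9,301 / 39,878 × 100 = 23.3
Old-age dependency ratio = 16,182 / 39,878 × 100 = 40.6
Total dependency ratio = (9,301 + 16,182) / 39,878 × 100 = 25,483 / 39,878 × 100 = 63.9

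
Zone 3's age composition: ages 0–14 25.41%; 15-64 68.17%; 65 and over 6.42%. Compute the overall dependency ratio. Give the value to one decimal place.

Total dependency ratio: 46.7

Total dependency ratio = (25.41 + 6.42) / 68.17 × 100 = 31.83 / 68.17 × 100 = 46.7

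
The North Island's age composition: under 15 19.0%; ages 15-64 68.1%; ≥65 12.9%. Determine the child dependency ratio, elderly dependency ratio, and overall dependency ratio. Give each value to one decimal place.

Youth dependency ratio = 19.0 / 68.1 × 100 = 27.9
Old-age dependency ratio = 12.9 / 68.1 × 100 = 18.9
Total dependency ratio = (19.0 + 12.9) / 68.1 × 100 = 31.9 / 68.1 × 100 = 46.8

Youth dependency ratio: 27.9
Old-age dependency ratio: 18.9
Total dependency ratio: 46.8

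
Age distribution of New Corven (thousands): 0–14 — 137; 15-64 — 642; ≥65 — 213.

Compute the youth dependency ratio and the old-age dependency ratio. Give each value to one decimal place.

Youth dependency ratio = 137 / 642 × 100 = 21.3
Old-age dependency ratio = 213 / 642 × 100 = 33.2

Youth dependency ratio: 21.3
Old-age dependency ratio: 33.2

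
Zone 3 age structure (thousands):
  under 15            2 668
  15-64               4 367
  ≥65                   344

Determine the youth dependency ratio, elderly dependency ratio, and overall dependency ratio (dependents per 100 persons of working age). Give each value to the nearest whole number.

Youth dependency ratio: 61
Old-age dependency ratio: 8
Total dependency ratio: 69

Youth dependency ratio = 2 668 / 4 367 × 100 = 61
Old-age dependency ratio = 344 / 4 367 × 100 = 8
Total dependency ratio = (2 668 + 344) / 4 367 × 100 = 3 012 / 4 367 × 100 = 69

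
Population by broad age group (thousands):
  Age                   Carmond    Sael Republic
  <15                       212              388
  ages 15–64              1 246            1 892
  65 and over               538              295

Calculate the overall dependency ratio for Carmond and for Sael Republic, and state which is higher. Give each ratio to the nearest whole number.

Carmond: 60
Sael Republic: 36
Higher: Carmond

Carmond: (212 + 538) / 1 246 × 100 = 750 / 1 246 × 100 = 60
Sael Republic: (388 + 295) / 1 892 × 100 = 683 / 1 892 × 100 = 36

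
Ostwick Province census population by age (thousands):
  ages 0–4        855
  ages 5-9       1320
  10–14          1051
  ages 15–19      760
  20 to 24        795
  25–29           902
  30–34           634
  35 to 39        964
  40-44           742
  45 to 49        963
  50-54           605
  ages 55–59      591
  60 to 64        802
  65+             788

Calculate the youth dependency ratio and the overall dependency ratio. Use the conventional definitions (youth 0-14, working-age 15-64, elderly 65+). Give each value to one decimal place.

Youth dependency ratio: 41.6
Total dependency ratio: 51.7

0–14: 855 + 1320 + 1051 = 3226
15–64: 760 + 795 + 902 + 634 + 964 + 742 + 963 + 605 + 591 + 802 = 7758
65+: 788
Youth dependency ratio = 3226 / 7758 × 100 = 41.6
Total dependency ratio = (3226 + 788) / 7758 × 100 = 4014 / 7758 × 100 = 51.7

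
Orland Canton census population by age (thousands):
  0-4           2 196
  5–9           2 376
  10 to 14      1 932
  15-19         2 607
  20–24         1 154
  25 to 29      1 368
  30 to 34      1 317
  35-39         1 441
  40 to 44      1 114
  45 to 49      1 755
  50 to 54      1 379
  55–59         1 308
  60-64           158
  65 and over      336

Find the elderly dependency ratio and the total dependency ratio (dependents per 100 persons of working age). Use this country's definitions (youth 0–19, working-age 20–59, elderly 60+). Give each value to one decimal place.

Old-age dependency ratio: 4.6
Total dependency ratio: 88.6

0–19: 2 196 + 2 376 + 1 932 + 2 607 = 9 111
20–59: 1 154 + 1 368 + 1 317 + 1 441 + 1 114 + 1 755 + 1 379 + 1 308 = 10 836
60+: 158 + 336 = 494
Old-age dependency ratio = 494 / 10 836 × 100 = 4.6
Total dependency ratio = (9 111 + 494) / 10 836 × 100 = 9 605 / 10 836 × 100 = 88.6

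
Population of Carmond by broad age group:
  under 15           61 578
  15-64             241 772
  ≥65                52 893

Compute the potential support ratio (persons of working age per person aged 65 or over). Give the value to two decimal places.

Potential support ratio = 241 772 / 52 893 = 4.57

Potential support ratio: 4.57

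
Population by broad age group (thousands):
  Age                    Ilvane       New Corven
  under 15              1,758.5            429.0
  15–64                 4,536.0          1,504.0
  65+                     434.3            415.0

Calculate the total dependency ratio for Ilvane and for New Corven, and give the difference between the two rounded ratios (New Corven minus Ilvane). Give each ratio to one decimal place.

Ilvane: 48.3
New Corven: 56.1
Difference: +7.8

Ilvane: (1,758.5 + 434.3) / 4,536.0 × 100 = 2,192.8 / 4,536.0 × 100 = 48.3
New Corven: (429.0 + 415.0) / 1,504.0 × 100 = 844.0 / 1,504.0 × 100 = 56.1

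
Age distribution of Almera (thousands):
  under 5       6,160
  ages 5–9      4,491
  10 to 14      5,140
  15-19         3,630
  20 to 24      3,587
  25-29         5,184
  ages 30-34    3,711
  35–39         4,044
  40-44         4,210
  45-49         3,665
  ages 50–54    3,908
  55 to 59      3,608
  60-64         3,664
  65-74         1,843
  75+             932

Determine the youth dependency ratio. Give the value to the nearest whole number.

0–14: 6,160 + 4,491 + 5,140 = 15,791
15–64: 3,630 + 3,587 + 5,184 + 3,711 + 4,044 + 4,210 + 3,665 + 3,908 + 3,608 + 3,664 = 39,211
65+: 1,843 + 932 = 2,775
Youth dependency ratio = 15,791 / 39,211 × 100 = 40

Youth dependency ratio: 40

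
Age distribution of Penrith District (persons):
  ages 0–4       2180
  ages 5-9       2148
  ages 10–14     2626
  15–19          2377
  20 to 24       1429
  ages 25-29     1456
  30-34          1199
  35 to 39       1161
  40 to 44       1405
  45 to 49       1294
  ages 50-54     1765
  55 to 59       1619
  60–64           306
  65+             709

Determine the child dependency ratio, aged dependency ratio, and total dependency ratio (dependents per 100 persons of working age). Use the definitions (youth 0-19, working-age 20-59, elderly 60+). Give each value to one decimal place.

0–19: 2180 + 2148 + 2626 + 2377 = 9331
20–59: 1429 + 1456 + 1199 + 1161 + 1405 + 1294 + 1765 + 1619 = 11328
60+: 306 + 709 = 1015
Youth dependency ratio = 9331 / 11328 × 100 = 82.4
Old-age dependency ratio = 1015 / 11328 × 100 = 9.0
Total dependency ratio = (9331 + 1015) / 11328 × 100 = 10346 / 11328 × 100 = 91.3

Youth dependency ratio: 82.4
Old-age dependency ratio: 9.0
Total dependency ratio: 91.3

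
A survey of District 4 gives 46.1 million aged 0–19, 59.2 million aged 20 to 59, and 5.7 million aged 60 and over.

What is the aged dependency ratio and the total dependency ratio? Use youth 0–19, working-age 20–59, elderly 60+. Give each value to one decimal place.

Old-age dependency ratio = 5.7 / 59.2 × 100 = 9.6
Total dependency ratio = (46.1 + 5.7) / 59.2 × 100 = 51.8 / 59.2 × 100 = 87.5

Old-age dependency ratio: 9.6
Total dependency ratio: 87.5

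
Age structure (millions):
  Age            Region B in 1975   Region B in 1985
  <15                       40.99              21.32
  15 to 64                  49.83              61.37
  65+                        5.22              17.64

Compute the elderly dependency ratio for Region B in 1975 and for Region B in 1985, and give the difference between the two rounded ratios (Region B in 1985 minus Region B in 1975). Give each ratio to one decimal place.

Region B in 1975: 10.5
Region B in 1985: 28.7
Difference: +18.2

Region B in 1975: 5.22 / 49.83 × 100 = 10.5
Region B in 1985: 17.64 / 61.37 × 100 = 28.7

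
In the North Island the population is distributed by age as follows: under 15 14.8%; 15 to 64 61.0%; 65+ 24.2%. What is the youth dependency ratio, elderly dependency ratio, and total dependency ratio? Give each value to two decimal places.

Youth dependency ratio: 24.26
Old-age dependency ratio: 39.67
Total dependency ratio: 63.93

Youth dependency ratio = 14.8 / 61.0 × 100 = 24.26
Old-age dependency ratio = 24.2 / 61.0 × 100 = 39.67
Total dependency ratio = (14.8 + 24.2) / 61.0 × 100 = 39.0 / 61.0 × 100 = 63.93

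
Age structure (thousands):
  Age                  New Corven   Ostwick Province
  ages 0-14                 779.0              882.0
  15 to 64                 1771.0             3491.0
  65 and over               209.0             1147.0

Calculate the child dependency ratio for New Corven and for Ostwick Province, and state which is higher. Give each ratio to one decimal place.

New Corven: 779.0 / 1771.0 × 100 = 44.0
Ostwick Province: 882.0 / 3491.0 × 100 = 25.3

New Corven: 44.0
Ostwick Province: 25.3
Higher: New Corven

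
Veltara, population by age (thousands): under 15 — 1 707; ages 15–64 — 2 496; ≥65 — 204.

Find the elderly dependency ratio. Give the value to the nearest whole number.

Old-age dependency ratio = 204 / 2 496 × 100 = 8

Old-age dependency ratio: 8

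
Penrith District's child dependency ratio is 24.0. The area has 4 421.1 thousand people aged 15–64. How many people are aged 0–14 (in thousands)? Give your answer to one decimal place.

Youth dependency ratio = youth / working-age × 100
24.0 = Y / 4 421.1 × 100
⇒ 1 061.1

Aged 0–14: 1 061.1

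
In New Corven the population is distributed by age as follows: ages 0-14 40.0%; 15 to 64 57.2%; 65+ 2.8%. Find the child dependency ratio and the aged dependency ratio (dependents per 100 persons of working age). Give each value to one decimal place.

Youth dependency ratio = 40.0 / 57.2 × 100 = 69.9
Old-age dependency ratio = 2.8 / 57.2 × 100 = 4.9

Youth dependency ratio: 69.9
Old-age dependency ratio: 4.9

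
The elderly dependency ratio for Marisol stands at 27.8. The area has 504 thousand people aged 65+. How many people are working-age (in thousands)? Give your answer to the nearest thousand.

Old-age dependency ratio = elderly / working-age × 100
27.8 = 504 / W × 100
⇒ 1 813

Working-age: 1 813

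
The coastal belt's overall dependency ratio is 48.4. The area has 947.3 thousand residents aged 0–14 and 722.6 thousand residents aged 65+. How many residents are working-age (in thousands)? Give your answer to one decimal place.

Total dependency ratio = (youth + elderly) / working-age × 100
48.4 = (947.3 + 722.6) / W × 100
⇒ 3 450.2

Working-age: 3 450.2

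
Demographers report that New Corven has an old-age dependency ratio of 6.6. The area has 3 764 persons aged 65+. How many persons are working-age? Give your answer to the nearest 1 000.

Old-age dependency ratio = elderly / working-age × 100
6.6 = 3 764 / W × 100
⇒ 57 000

Working-age: 57 000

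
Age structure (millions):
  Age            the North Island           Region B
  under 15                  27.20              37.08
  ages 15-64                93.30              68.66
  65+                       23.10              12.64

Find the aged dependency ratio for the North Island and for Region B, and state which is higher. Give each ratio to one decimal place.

the North Island: 24.8
Region B: 18.4
Higher: the North Island

the North Island: 23.10 / 93.30 × 100 = 24.8
Region B: 12.64 / 68.66 × 100 = 18.4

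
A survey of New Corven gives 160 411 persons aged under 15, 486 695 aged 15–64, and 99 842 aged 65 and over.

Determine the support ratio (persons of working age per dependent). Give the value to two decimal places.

Support ratio: 1.87

Support ratio = 486 695 / (160 411 + 99 842) = 486 695 / 260 253 = 1.87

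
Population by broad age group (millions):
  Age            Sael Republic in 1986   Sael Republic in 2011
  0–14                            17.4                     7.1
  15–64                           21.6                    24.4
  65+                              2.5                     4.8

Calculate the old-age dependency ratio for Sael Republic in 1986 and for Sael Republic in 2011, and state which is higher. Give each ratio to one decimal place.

Sael Republic in 1986: 11.6
Sael Republic in 2011: 19.7
Higher: Sael Republic in 2011

Sael Republic in 1986: 2.5 / 21.6 × 100 = 11.6
Sael Republic in 2011: 4.8 / 24.4 × 100 = 19.7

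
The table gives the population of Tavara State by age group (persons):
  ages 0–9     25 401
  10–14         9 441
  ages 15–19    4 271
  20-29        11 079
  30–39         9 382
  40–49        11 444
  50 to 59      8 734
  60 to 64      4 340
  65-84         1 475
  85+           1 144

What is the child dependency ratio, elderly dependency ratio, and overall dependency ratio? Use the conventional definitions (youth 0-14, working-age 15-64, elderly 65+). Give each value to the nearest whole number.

Youth dependency ratio: 71
Old-age dependency ratio: 5
Total dependency ratio: 76

0–14: 25 401 + 9 441 = 34 842
15–64: 4 271 + 11 079 + 9 382 + 11 444 + 8 734 + 4 340 = 49 250
65+: 1 475 + 1 144 = 2 619
Youth dependency ratio = 34 842 / 49 250 × 100 = 71
Old-age dependency ratio = 2 619 / 49 250 × 100 = 5
Total dependency ratio = (34 842 + 2 619) / 49 250 × 100 = 37 461 / 49 250 × 100 = 76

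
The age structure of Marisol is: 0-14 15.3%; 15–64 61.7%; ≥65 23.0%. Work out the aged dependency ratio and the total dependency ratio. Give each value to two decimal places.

Old-age dependency ratio: 37.28
Total dependency ratio: 62.07

Old-age dependency ratio = 23.0 / 61.7 × 100 = 37.28
Total dependency ratio = (15.3 + 23.0) / 61.7 × 100 = 38.3 / 61.7 × 100 = 62.07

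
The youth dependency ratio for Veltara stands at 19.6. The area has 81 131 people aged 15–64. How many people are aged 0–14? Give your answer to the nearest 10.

Youth dependency ratio = youth / working-age × 100
19.6 = Y / 81 131 × 100
⇒ 15 900

Aged 0–14: 15 900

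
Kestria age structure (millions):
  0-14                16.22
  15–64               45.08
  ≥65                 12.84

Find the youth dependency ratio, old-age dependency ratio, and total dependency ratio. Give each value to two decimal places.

Youth dependency ratio = 16.22 / 45.08 × 100 = 35.98
Old-age dependency ratio = 12.84 / 45.08 × 100 = 28.48
Total dependency ratio = (16.22 + 12.84) / 45.08 × 100 = 29.06 / 45.08 × 100 = 64.46

Youth dependency ratio: 35.98
Old-age dependency ratio: 28.48
Total dependency ratio: 64.46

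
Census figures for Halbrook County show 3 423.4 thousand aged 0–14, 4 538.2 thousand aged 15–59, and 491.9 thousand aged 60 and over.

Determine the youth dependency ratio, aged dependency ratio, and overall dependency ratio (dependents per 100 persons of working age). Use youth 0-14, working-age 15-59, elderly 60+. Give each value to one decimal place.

Youth dependency ratio: 75.4
Old-age dependency ratio: 10.8
Total dependency ratio: 86.3

Youth dependency ratio = 3 423.4 / 4 538.2 × 100 = 75.4
Old-age dependency ratio = 491.9 / 4 538.2 × 100 = 10.8
Total dependency ratio = (3 423.4 + 491.9) / 4 538.2 × 100 = 3 915.3 / 4 538.2 × 100 = 86.3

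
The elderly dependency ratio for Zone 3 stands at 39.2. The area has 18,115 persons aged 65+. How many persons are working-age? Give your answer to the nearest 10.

Working-age: 46,210

Old-age dependency ratio = elderly / working-age × 100
39.2 = 18,115 / W × 100
⇒ 46,210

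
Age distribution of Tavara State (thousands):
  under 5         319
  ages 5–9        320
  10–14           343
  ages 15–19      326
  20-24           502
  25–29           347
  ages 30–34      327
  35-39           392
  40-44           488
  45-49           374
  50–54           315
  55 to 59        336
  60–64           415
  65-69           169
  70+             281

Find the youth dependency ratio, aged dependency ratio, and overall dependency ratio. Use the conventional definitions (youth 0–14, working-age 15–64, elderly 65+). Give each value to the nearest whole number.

0–14: 319 + 320 + 343 = 982
15–64: 326 + 502 + 347 + 327 + 392 + 488 + 374 + 315 + 336 + 415 = 3 822
65+: 169 + 281 = 450
Youth dependency ratio = 982 / 3 822 × 100 = 26
Old-age dependency ratio = 450 / 3 822 × 100 = 12
Total dependency ratio = (982 + 450) / 3 822 × 100 = 1 432 / 3 822 × 100 = 37

Youth dependency ratio: 26
Old-age dependency ratio: 12
Total dependency ratio: 37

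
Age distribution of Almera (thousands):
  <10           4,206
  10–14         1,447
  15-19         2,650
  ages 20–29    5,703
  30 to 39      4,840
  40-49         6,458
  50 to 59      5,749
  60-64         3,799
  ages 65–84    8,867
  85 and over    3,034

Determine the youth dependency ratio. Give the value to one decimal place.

Youth dependency ratio: 19.4

0–14: 4,206 + 1,447 = 5,653
15–64: 2,650 + 5,703 + 4,840 + 6,458 + 5,749 + 3,799 = 29,199
65+: 8,867 + 3,034 = 11,901
Youth dependency ratio = 5,653 / 29,199 × 100 = 19.4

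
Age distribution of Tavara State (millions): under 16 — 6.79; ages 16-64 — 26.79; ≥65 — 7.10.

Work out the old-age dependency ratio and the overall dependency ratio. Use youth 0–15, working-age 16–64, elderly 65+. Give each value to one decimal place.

Old-age dependency ratio = 7.10 / 26.79 × 100 = 26.5
Total dependency ratio = (6.79 + 7.10) / 26.79 × 100 = 13.89 / 26.79 × 100 = 51.8

Old-age dependency ratio: 26.5
Total dependency ratio: 51.8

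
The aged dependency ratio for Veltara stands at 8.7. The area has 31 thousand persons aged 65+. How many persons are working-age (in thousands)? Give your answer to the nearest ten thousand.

Old-age dependency ratio = elderly / working-age × 100
8.7 = 31 / W × 100
⇒ 360

Working-age: 360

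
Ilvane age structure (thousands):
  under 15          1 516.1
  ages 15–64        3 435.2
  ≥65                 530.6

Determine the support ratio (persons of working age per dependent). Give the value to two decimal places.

Support ratio = 3 435.2 / (1 516.1 + 530.6) = 3 435.2 / 2 046.7 = 1.68

Support ratio: 1.68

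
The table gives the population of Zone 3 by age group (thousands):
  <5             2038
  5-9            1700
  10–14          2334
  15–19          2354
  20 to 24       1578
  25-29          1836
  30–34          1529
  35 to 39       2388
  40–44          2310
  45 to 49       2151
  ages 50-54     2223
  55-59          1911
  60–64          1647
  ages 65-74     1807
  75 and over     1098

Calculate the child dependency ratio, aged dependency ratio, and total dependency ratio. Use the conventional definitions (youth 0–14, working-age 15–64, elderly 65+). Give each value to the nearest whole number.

Youth dependency ratio: 30
Old-age dependency ratio: 15
Total dependency ratio: 45

0–14: 2038 + 1700 + 2334 = 6072
15–64: 2354 + 1578 + 1836 + 1529 + 2388 + 2310 + 2151 + 2223 + 1911 + 1647 = 19927
65+: 1807 + 1098 = 2905
Youth dependency ratio = 6072 / 19927 × 100 = 30
Old-age dependency ratio = 2905 / 19927 × 100 = 15
Total dependency ratio = (6072 + 2905) / 19927 × 100 = 8977 / 19927 × 100 = 45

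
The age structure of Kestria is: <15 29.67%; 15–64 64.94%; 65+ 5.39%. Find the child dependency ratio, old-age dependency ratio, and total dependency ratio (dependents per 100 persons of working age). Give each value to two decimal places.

Youth dependency ratio: 45.69
Old-age dependency ratio: 8.30
Total dependency ratio: 53.99

Youth dependency ratio = 29.67 / 64.94 × 100 = 45.69
Old-age dependency ratio = 5.39 / 64.94 × 100 = 8.30
Total dependency ratio = (29.67 + 5.39) / 64.94 × 100 = 35.06 / 64.94 × 100 = 53.99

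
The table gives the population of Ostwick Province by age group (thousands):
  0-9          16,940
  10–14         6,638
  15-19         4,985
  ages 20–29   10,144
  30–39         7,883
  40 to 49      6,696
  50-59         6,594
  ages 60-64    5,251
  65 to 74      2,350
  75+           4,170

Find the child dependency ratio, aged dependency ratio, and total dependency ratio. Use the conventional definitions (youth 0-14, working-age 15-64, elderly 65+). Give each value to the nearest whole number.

0–14: 16,940 + 6,638 = 23,578
15–64: 4,985 + 10,144 + 7,883 + 6,696 + 6,594 + 5,251 = 41,553
65+: 2,350 + 4,170 = 6,520
Youth dependency ratio = 23,578 / 41,553 × 100 = 57
Old-age dependency ratio = 6,520 / 41,553 × 100 = 16
Total dependency ratio = (23,578 + 6,520) / 41,553 × 100 = 30,098 / 41,553 × 100 = 72

Youth dependency ratio: 57
Old-age dependency ratio: 16
Total dependency ratio: 72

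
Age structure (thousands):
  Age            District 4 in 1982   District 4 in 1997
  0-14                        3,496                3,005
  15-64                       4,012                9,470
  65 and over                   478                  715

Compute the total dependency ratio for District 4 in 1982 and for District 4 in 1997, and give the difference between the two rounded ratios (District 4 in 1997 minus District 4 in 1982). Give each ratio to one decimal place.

District 4 in 1982: (3,496 + 478) / 4,012 × 100 = 3,974 / 4,012 × 100 = 99.1
District 4 in 1997: (3,005 + 715) / 9,470 × 100 = 3,720 / 9,470 × 100 = 39.3

District 4 in 1982: 99.1
District 4 in 1997: 39.3
Difference: -59.8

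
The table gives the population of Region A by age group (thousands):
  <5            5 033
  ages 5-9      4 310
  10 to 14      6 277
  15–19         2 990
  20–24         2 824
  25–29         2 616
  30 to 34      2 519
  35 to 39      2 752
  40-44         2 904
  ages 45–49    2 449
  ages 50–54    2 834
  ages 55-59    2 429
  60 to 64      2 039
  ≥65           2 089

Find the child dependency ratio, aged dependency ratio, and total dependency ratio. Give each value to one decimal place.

Youth dependency ratio: 59.3
Old-age dependency ratio: 7.9
Total dependency ratio: 67.2

0–14: 5 033 + 4 310 + 6 277 = 15 620
15–64: 2 990 + 2 824 + 2 616 + 2 519 + 2 752 + 2 904 + 2 449 + 2 834 + 2 429 + 2 039 = 26 356
65+: 2 089
Youth dependency ratio = 15 620 / 26 356 × 100 = 59.3
Old-age dependency ratio = 2 089 / 26 356 × 100 = 7.9
Total dependency ratio = (15 620 + 2 089) / 26 356 × 100 = 17 709 / 26 356 × 100 = 67.2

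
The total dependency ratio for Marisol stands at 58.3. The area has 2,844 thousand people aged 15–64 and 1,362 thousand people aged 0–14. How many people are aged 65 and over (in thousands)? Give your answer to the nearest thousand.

Aged 65 and over: 296

Total dependency ratio = (youth + elderly) / working-age × 100
58.3 = (1,362 + E) / 2,844 × 100
⇒ 296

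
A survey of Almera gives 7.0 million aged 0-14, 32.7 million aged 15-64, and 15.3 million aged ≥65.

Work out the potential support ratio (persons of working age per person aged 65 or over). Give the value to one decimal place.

Potential support ratio = 32.7 / 15.3 = 2.1

Potential support ratio: 2.1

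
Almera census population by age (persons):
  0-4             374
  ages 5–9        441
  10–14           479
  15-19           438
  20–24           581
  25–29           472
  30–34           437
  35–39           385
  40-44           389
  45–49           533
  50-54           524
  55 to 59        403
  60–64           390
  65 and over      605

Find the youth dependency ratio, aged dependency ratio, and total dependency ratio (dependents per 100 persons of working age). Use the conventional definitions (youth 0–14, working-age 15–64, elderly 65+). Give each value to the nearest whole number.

Youth dependency ratio: 28
Old-age dependency ratio: 13
Total dependency ratio: 42

0–14: 374 + 441 + 479 = 1 294
15–64: 438 + 581 + 472 + 437 + 385 + 389 + 533 + 524 + 403 + 390 = 4 552
65+: 605
Youth dependency ratio = 1 294 / 4 552 × 100 = 28
Old-age dependency ratio = 605 / 4 552 × 100 = 13
Total dependency ratio = (1 294 + 605) / 4 552 × 100 = 1 899 / 4 552 × 100 = 42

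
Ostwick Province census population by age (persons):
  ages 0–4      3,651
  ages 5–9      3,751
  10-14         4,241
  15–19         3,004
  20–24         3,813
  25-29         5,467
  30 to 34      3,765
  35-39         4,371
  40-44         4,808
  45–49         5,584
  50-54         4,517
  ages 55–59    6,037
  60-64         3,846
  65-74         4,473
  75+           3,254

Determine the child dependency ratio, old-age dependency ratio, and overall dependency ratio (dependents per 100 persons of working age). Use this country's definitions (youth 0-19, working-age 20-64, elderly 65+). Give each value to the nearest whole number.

Youth dependency ratio: 35
Old-age dependency ratio: 18
Total dependency ratio: 53

0–19: 3,651 + 3,751 + 4,241 + 3,004 = 14,647
20–64: 3,813 + 5,467 + 3,765 + 4,371 + 4,808 + 5,584 + 4,517 + 6,037 + 3,846 = 42,208
65+: 4,473 + 3,254 = 7,727
Youth dependency ratio = 14,647 / 42,208 × 100 = 35
Old-age dependency ratio = 7,727 / 42,208 × 100 = 18
Total dependency ratio = (14,647 + 7,727) / 42,208 × 100 = 22,374 / 42,208 × 100 = 53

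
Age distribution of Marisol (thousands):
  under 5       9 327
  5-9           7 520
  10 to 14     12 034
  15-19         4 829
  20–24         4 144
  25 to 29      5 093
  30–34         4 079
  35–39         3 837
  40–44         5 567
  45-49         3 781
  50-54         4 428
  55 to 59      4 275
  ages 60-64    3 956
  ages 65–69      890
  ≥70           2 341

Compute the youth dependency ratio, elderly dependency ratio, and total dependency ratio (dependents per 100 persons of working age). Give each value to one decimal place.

Youth dependency ratio: 65.7
Old-age dependency ratio: 7.3
Total dependency ratio: 73.0

0–14: 9 327 + 7 520 + 12 034 = 28 881
15–64: 4 829 + 4 144 + 5 093 + 4 079 + 3 837 + 5 567 + 3 781 + 4 428 + 4 275 + 3 956 = 43 989
65+: 890 + 2 341 = 3 231
Youth dependency ratio = 28 881 / 43 989 × 100 = 65.7
Old-age dependency ratio = 3 231 / 43 989 × 100 = 7.3
Total dependency ratio = (28 881 + 3 231) / 43 989 × 100 = 32 112 / 43 989 × 100 = 73.0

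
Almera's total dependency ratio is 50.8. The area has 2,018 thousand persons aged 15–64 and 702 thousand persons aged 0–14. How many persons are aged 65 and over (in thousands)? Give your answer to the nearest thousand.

Total dependency ratio = (youth + elderly) / working-age × 100
50.8 = (702 + E) / 2,018 × 100
⇒ 323

Aged 65 and over: 323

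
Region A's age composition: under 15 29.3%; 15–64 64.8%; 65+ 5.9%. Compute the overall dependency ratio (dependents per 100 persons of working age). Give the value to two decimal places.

Total dependency ratio = (29.3 + 5.9) / 64.8 × 100 = 35.2 / 64.8 × 100 = 54.32

Total dependency ratio: 54.32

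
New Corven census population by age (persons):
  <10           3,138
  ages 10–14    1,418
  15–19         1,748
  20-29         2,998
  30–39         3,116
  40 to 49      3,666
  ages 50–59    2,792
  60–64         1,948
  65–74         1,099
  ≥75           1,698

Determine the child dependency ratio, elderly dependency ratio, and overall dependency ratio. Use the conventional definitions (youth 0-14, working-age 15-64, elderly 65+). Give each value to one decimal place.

Youth dependency ratio: 28.0
Old-age dependency ratio: 17.2
Total dependency ratio: 45.2

0–14: 3,138 + 1,418 = 4,556
15–64: 1,748 + 2,998 + 3,116 + 3,666 + 2,792 + 1,948 = 16,268
65+: 1,099 + 1,698 = 2,797
Youth dependency ratio = 4,556 / 16,268 × 100 = 28.0
Old-age dependency ratio = 2,797 / 16,268 × 100 = 17.2
Total dependency ratio = (4,556 + 2,797) / 16,268 × 100 = 7,353 / 16,268 × 100 = 45.2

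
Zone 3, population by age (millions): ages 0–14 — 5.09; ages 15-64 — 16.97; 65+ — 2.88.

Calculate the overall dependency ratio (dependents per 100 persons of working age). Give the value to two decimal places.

Total dependency ratio = (5.09 + 2.88) / 16.97 × 100 = 7.97 / 16.97 × 100 = 46.97

Total dependency ratio: 46.97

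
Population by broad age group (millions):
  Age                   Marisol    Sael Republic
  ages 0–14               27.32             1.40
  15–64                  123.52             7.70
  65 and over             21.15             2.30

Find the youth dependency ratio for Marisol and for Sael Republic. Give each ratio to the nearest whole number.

Marisol: 27.32 / 123.52 × 100 = 22
Sael Republic: 1.40 / 7.70 × 100 = 18

Marisol: 22
Sael Republic: 18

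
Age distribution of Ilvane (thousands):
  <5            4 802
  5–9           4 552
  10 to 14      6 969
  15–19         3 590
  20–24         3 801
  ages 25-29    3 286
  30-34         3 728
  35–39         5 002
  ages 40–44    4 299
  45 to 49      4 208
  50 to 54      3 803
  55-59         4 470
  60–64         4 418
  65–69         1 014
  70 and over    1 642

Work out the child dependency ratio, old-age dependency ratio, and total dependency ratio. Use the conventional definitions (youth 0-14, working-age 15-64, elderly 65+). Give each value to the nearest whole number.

Youth dependency ratio: 40
Old-age dependency ratio: 7
Total dependency ratio: 47

0–14: 4 802 + 4 552 + 6 969 = 16 323
15–64: 3 590 + 3 801 + 3 286 + 3 728 + 5 002 + 4 299 + 4 208 + 3 803 + 4 470 + 4 418 = 40 605
65+: 1 014 + 1 642 = 2 656
Youth dependency ratio = 16 323 / 40 605 × 100 = 40
Old-age dependency ratio = 2 656 / 40 605 × 100 = 7
Total dependency ratio = (16 323 + 2 656) / 40 605 × 100 = 18 979 / 40 605 × 100 = 47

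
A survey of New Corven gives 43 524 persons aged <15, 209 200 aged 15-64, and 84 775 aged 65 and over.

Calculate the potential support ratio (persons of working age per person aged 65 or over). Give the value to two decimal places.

Potential support ratio: 2.47

Potential support ratio = 209 200 / 84 775 = 2.47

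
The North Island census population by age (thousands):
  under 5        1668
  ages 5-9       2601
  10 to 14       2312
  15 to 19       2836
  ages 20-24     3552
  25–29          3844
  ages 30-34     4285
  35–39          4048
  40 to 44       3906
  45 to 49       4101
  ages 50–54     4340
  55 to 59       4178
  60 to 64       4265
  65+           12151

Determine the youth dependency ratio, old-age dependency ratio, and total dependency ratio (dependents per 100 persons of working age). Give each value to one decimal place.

0–14: 1668 + 2601 + 2312 = 6581
15–64: 2836 + 3552 + 3844 + 4285 + 4048 + 3906 + 4101 + 4340 + 4178 + 4265 = 39355
65+: 12151
Youth dependency ratio = 6581 / 39355 × 100 = 16.7
Old-age dependency ratio = 12151 / 39355 × 100 = 30.9
Total dependency ratio = (6581 + 12151) / 39355 × 100 = 18732 / 39355 × 100 = 47.6

Youth dependency ratio: 16.7
Old-age dependency ratio: 30.9
Total dependency ratio: 47.6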